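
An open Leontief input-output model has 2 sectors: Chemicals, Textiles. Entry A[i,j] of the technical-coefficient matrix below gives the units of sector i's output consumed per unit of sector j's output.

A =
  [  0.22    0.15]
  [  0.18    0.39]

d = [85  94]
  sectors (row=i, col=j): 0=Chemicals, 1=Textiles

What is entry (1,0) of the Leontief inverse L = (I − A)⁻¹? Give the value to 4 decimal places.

Form M = I − A:
  [  0.78   -0.15]
  [ -0.18    0.61]
Leontief inverse L = M⁻¹:
  [  1.3592    0.3342]
  [  0.4011    1.7380]
Total output x = L · d:
  x_0 = 1.3592·85 + 0.3342·94 = 146.9474
  x_1 = 0.4011·85 + 1.7380·94 = 197.4599

L[1,0] = 0.4011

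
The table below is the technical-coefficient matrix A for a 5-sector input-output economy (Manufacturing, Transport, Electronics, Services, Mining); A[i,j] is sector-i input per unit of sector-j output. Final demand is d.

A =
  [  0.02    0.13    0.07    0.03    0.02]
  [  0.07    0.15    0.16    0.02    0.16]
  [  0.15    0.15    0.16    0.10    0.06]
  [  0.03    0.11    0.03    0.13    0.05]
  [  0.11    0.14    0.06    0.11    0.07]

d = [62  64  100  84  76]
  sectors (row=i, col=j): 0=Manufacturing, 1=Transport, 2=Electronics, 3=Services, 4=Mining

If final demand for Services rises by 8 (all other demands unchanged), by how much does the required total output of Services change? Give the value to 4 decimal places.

9.4458

Form M = I − A:
  [  0.98   -0.13   -0.07   -0.03   -0.02]
  [ -0.07    0.85   -0.16   -0.02   -0.16]
  [ -0.15   -0.15    0.84   -0.10   -0.06]
  [ -0.03   -0.11   -0.03    0.87   -0.05]
  [ -0.11   -0.14   -0.06   -0.11    0.93]
Leontief inverse L = M⁻¹:
  [  1.0660    0.2072    0.1357    0.0661    0.0709]
  [  0.1683    1.3070    0.2846    0.1005    0.2522]
  [  0.2421    0.3129    1.2876    0.1828    0.1519]
  [  0.0765    0.1984    0.0939    1.1807    0.1053]
  [  0.1761    0.2649    0.1531    0.1744    1.1439]
Total output x = L · d:
  x_0 = 1.0660·62 + 0.2072·64 + 0.1357·100 + 0.0661·84 + 0.0709·76 = 103.8609
  x_1 = 0.1683·62 + 1.3070·64 + 0.2846·100 + 0.1005·84 + 0.2522·76 = 150.1464
  x_2 = 0.2421·62 + 0.3129·64 + 1.2876·100 + 0.1828·84 + 0.1519·76 = 190.7001
  x_3 = 0.0765·62 + 0.1984·64 + 0.0939·100 + 1.1807·84 + 0.1053·76 = 134.0127
  x_4 = 0.1761·62 + 0.2649·64 + 0.1531·100 + 0.1744·84 + 1.1439·76 = 144.7619
Δx_3 = L[3,3] · Δd_3 = 1.1807 · 8 = 9.4458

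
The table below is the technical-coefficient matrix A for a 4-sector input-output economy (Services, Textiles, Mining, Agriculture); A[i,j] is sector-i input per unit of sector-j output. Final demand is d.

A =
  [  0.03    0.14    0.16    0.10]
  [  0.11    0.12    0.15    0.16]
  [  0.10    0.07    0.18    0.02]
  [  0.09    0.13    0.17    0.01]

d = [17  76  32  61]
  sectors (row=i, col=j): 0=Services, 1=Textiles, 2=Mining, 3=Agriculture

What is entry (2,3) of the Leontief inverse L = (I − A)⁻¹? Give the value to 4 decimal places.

L[2,3] = 0.0636

Form M = I − A:
  [  0.97   -0.14   -0.16   -0.10]
  [ -0.11    0.88   -0.15   -0.16]
  [ -0.10   -0.07    0.82   -0.02]
  [ -0.09   -0.13   -0.17    0.99]
Leontief inverse L = M⁻¹:
  [  1.0996    0.2202    0.2864    0.1524]
  [  0.1913    1.2243    0.3076    0.2234]
  [  0.1541    0.1363    1.2877    0.0636]
  [  0.1515    0.2042    0.2876    1.0642]
Total output x = L · d:
  x_0 = 1.0996·17 + 0.2202·76 + 0.2864·32 + 0.1524·61 = 53.8967
  x_1 = 0.1913·17 + 1.2243·76 + 0.3076·32 + 0.2234·61 = 119.7653
  x_2 = 0.1541·17 + 0.1363·76 + 1.2877·32 + 0.0636·61 = 58.0701
  x_3 = 0.1515·17 + 0.2042·76 + 0.2876·32 + 1.0642·61 = 92.2143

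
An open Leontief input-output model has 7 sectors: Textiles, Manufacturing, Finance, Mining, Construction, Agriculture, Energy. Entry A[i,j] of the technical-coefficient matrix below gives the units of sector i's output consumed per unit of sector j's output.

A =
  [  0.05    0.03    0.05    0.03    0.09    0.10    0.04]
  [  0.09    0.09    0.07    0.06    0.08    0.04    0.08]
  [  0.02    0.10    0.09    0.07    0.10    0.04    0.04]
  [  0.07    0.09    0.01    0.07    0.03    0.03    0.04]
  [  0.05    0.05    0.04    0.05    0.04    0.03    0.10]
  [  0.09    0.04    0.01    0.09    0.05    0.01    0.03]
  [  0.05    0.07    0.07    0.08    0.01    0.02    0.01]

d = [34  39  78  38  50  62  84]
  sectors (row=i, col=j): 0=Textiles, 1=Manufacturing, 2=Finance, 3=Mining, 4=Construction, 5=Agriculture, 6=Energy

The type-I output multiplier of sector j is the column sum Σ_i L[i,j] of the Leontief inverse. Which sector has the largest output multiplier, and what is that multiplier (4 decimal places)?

Manufacturing (1.7711)

Form M = I − A:
  [  0.95   -0.03   -0.05   -0.03   -0.09   -0.10   -0.04]
  [ -0.09    0.91   -0.07   -0.06   -0.08   -0.04   -0.08]
  [ -0.02   -0.10    0.91   -0.07   -0.10   -0.04   -0.04]
  [ -0.07   -0.09   -0.01    0.93   -0.03   -0.03   -0.04]
  [ -0.05   -0.05   -0.04   -0.05    0.96   -0.03   -0.10]
  [ -0.09   -0.04   -0.01   -0.09   -0.05    0.99   -0.03]
  [ -0.05   -0.07   -0.07   -0.08   -0.01   -0.02    0.99]
Leontief inverse L = M⁻¹:
  [  1.0881    0.0693    0.0783    0.0703    0.1253    0.1232    0.0720]
  [  0.1396    1.1468    0.1130    0.1117    0.1291    0.0748    0.1227]
  [  0.0656    0.1553    1.1292    0.1186    0.1448    0.0682    0.0823]
  [  0.1063    0.1278    0.0364    1.1042    0.0624    0.0541    0.0687]
  [  0.0845    0.0900    0.0699    0.0874    1.0712    0.0527    0.1268]
  [  0.1216    0.0736    0.0328    0.1203    0.0792    1.0339    0.0564]
  [  0.0814    0.1083    0.0961    0.1124    0.0432    0.0421    1.0362]
Total output x = L · d:
  x_0 = 1.0881·34 + 0.0693·39 + 0.0783·78 + 0.0703·38 + 0.1253·50 + 0.1232·62 + 0.0720·84 = 68.4248
  x_1 = 0.1396·34 + 1.1468·39 + 0.1130·78 + 0.1117·38 + 0.1291·50 + 0.0748·62 + 0.1227·84 = 83.9322
  x_2 = 0.0656·34 + 0.1553·39 + 1.1292·78 + 0.1186·38 + 0.1448·50 + 0.0682·62 + 0.0823·84 = 119.2534
  x_3 = 0.1063·34 + 0.1278·39 + 0.0364·78 + 1.1042·38 + 0.0624·50 + 0.0541·62 + 0.0687·84 = 65.6409
  x_4 = 0.0845·34 + 0.0900·39 + 0.0699·78 + 0.0874·38 + 1.0712·50 + 0.0527·62 + 0.1268·84 = 82.6403
  x_5 = 0.1216·34 + 0.0736·39 + 0.0328·78 + 0.1203·38 + 0.0792·50 + 1.0339·62 + 0.0564·84 = 86.9341
  x_6 = 0.0814·34 + 0.1083·39 + 0.0961·78 + 0.1124·38 + 0.0432·50 + 0.0421·62 + 1.0362·84 = 110.5663
Output multipliers (column sums of L):
  Textiles: 1.6870
  Manufacturing: 1.7711
  Finance: 1.5559
  Mining: 1.7249
  Construction: 1.6552
  Agriculture: 1.4490
  Energy: 1.5650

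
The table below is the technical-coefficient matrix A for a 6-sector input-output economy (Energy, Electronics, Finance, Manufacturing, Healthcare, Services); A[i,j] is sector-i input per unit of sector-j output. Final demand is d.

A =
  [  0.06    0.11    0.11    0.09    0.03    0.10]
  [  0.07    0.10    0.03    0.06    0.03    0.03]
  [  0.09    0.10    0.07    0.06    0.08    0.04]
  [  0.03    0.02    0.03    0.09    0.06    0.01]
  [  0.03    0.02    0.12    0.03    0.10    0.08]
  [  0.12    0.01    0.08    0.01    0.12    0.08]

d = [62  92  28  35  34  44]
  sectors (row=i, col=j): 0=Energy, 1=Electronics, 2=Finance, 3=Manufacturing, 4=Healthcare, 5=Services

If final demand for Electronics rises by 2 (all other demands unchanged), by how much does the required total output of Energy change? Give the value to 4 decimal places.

Form M = I − A:
  [  0.94   -0.11   -0.11   -0.09   -0.03   -0.10]
  [ -0.07    0.90   -0.03   -0.06   -0.03   -0.03]
  [ -0.09   -0.10    0.93   -0.06   -0.08   -0.04]
  [ -0.03   -0.02   -0.03    0.91   -0.06   -0.01]
  [ -0.03   -0.02   -0.12   -0.03    0.90   -0.08]
  [ -0.12   -0.01   -0.08   -0.01   -0.12    0.92]
Leontief inverse L = M⁻¹:
  [  1.1169    0.1614    0.1650    0.1364    0.0854    0.1428]
  [  0.1029    1.1349    0.0645    0.0919    0.0608    0.0573]
  [  0.1361    0.1474    1.1227    0.1023    0.1268    0.0805]
  [  0.0503    0.0394    0.0567    1.1134    0.0861    0.0288]
  [  0.0743    0.0564    0.1712    0.0616    1.1505    0.1181]
  [  0.1689    0.0540    0.1428    0.0478    0.1738    1.1289]
Total output x = L · d:
  x_0 = 1.1169·62 + 0.1614·92 + 0.1650·28 + 0.1364·35 + 0.0854·34 + 0.1428·44 = 102.6746
  x_1 = 0.1029·62 + 1.1349·92 + 0.0645·28 + 0.0919·35 + 0.0608·34 + 0.0573·44 = 120.3950
  x_2 = 0.1361·62 + 0.1474·92 + 1.1227·28 + 0.1023·35 + 0.1268·34 + 0.0805·44 = 64.8628
  x_3 = 0.0503·62 + 0.0394·92 + 0.0567·28 + 1.1134·35 + 0.0861·34 + 0.0288·44 = 51.4993
  x_4 = 0.0743·62 + 0.0564·92 + 0.1712·28 + 0.0616·35 + 1.1505·34 + 0.1181·44 = 61.0577
  x_5 = 0.1689·62 + 0.0540·92 + 0.1428·28 + 0.0478·35 + 0.1738·34 + 1.1289·44 = 76.6911
Δx_0 = L[0,1] · Δd_1 = 0.1614 · 2 = 0.3227

0.3227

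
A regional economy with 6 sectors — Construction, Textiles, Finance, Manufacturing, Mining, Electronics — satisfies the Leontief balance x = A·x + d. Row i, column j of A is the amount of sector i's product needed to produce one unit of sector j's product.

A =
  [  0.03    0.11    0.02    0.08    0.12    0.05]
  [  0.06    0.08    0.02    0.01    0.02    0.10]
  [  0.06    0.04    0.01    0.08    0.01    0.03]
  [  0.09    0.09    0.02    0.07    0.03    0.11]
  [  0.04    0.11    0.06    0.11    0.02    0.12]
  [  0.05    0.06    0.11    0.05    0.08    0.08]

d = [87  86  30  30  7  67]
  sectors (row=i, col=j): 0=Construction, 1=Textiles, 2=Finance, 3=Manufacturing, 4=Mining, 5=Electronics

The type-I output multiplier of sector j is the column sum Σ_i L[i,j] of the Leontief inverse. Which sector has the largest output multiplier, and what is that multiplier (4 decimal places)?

Electronics (1.7917)

Form M = I − A:
  [  0.97   -0.11   -0.02   -0.08   -0.12   -0.05]
  [ -0.06    0.92   -0.02   -0.01   -0.02   -0.10]
  [ -0.06   -0.04    0.99   -0.08   -0.01   -0.03]
  [ -0.09   -0.09   -0.02    0.93   -0.03   -0.11]
  [ -0.04   -0.11   -0.06   -0.11    0.98   -0.12]
  [ -0.05   -0.06   -0.11   -0.05   -0.08    0.92]
Leontief inverse L = M⁻¹:
  [  1.0673    0.1665    0.0487    0.1212    0.1474    0.1114]
  [  0.0840    1.1168    0.0431    0.0358    0.0459    0.1376]
  [  0.0818    0.0720    1.0240    0.1028    0.0301    0.0619]
  [  0.1262    0.1445    0.0503    1.1087    0.0664    0.1654]
  [  0.0829    0.1666    0.0921    0.1513    1.0543    0.1812]
  [  0.0873    0.1128    0.1386    0.0946    0.1099    1.1341]
Total output x = L · d:
  x_0 = 1.0673·87 + 0.1665·86 + 0.0487·30 + 0.1212·30 + 0.1474·7 + 0.1114·67 = 120.7651
  x_1 = 0.0840·87 + 1.1168·86 + 0.0431·30 + 0.0358·30 + 0.0459·7 + 0.1376·67 = 115.2663
  x_2 = 0.0818·87 + 0.0720·86 + 1.0240·30 + 0.1028·30 + 0.0301·7 + 0.0619·67 = 51.4640
  x_3 = 0.1262·87 + 0.1445·86 + 0.0503·30 + 1.1087·30 + 0.0664·7 + 0.1654·67 = 69.7193
  x_4 = 0.0829·87 + 0.1666·86 + 0.0921·30 + 0.1513·30 + 1.0543·7 + 0.1812·67 = 48.3606
  x_5 = 0.0873·87 + 0.1128·86 + 0.1386·30 + 0.0946·30 + 0.1099·7 + 1.1341·67 = 101.0544
Output multipliers (column sums of L):
  Construction: 1.5295
  Textiles: 1.7792
  Finance: 1.3968
  Manufacturing: 1.6144
  Mining: 1.4539
  Electronics: 1.7917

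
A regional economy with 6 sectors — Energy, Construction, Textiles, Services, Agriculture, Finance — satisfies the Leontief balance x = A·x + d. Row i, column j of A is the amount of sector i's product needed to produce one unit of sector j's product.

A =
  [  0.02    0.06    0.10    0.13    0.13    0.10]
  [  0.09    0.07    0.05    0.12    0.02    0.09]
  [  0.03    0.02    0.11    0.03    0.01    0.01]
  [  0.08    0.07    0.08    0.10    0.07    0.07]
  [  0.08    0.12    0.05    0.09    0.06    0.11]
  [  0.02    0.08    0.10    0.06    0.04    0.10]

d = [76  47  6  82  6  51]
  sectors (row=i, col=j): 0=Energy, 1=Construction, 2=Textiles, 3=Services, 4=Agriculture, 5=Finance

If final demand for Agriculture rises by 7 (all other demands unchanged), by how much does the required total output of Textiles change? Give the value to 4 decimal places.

0.1708

Form M = I − A:
  [  0.98   -0.06   -0.10   -0.13   -0.13   -0.10]
  [ -0.09    0.93   -0.05   -0.12   -0.02   -0.09]
  [ -0.03   -0.02    0.89   -0.03   -0.01   -0.01]
  [ -0.08   -0.07   -0.08    0.90   -0.07   -0.07]
  [ -0.08   -0.12   -0.05   -0.09    0.94   -0.11]
  [ -0.02   -0.08   -0.10   -0.06   -0.04    0.90]
Leontief inverse L = M⁻¹:
  [  1.0720    0.1258    0.1752    0.2064    0.1754    0.1711]
  [  0.1302    1.1215    0.1150    0.1885    0.0635    0.1503]
  [  0.0453    0.0371    1.1402    0.0538    0.0244    0.0286]
  [  0.1237    0.1255    0.1475    1.1709    0.1142    0.1330]
  [  0.1285    0.1823    0.1226    0.1698    1.1072    0.1824]
  [  0.0544    0.1231    0.1561    0.1129    0.0691    1.1484]
Total output x = L · d:
  x_0 = 1.0720·76 + 0.1258·47 + 0.1752·6 + 0.2064·82 + 0.1754·6 + 0.1711·51 = 115.1423
  x_1 = 0.1302·76 + 1.1215·47 + 0.1150·6 + 0.1885·82 + 0.0635·6 + 0.1503·51 = 86.7975
  x_2 = 0.0453·76 + 0.0371·47 + 1.1402·6 + 0.0538·82 + 0.0244·6 + 0.0286·51 = 18.0453
  x_3 = 0.1237·76 + 0.1255·47 + 0.1475·6 + 1.1709·82 + 0.1142·6 + 0.1330·51 = 119.6591
  x_4 = 0.1285·76 + 0.1823·47 + 0.1226·6 + 0.1698·82 + 1.1072·6 + 0.1824·51 = 48.9356
  x_5 = 0.0544·76 + 0.1231·47 + 0.1561·6 + 0.1129·82 + 0.0691·6 + 1.1484·51 = 79.0979
Δx_2 = L[2,4] · Δd_4 = 0.0244 · 7 = 0.1708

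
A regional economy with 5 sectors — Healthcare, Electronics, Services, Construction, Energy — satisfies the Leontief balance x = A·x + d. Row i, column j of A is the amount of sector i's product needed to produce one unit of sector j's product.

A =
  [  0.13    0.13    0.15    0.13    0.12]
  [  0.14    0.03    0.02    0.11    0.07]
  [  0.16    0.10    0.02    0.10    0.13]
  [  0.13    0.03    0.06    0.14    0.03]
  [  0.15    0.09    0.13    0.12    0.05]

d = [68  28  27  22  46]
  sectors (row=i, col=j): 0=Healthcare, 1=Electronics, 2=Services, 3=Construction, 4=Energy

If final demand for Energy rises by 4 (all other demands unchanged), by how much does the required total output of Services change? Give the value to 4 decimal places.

0.8455

Form M = I − A:
  [  0.87   -0.13   -0.15   -0.13   -0.12]
  [ -0.14    0.97   -0.02   -0.11   -0.07]
  [ -0.16   -0.10    0.98   -0.10   -0.13]
  [ -0.13   -0.03   -0.06    0.86   -0.03]
  [ -0.15   -0.09   -0.13   -0.12    0.95]
Leontief inverse L = M⁻¹:
  [  1.3161    0.2326    0.2541    0.2900    0.2273]
  [  0.2452    1.0915    0.0896    0.2053    0.1301]
  [  0.3045    0.1822    1.1127    0.2282    0.2114]
  [  0.2393    0.0921    0.1267    1.2385    0.0935]
  [  0.3029    0.1767    0.2169    0.2529    1.1416]
Total output x = L · d:
  x_0 = 1.3161·68 + 0.2326·28 + 0.2541·27 + 0.2900·22 + 0.2273·46 = 119.7064
  x_1 = 0.2452·68 + 1.0915·28 + 0.0896·27 + 0.2053·22 + 0.1301·46 = 60.1596
  x_2 = 0.3045·68 + 0.1822·28 + 1.1127·27 + 0.2282·22 + 0.2114·46 = 70.5955
  x_3 = 0.2393·68 + 0.0921·28 + 0.1267·27 + 1.2385·22 + 0.0935·46 = 53.8218
  x_4 = 0.3029·68 + 0.1767·28 + 0.2169·27 + 0.2529·22 + 1.1416·46 = 89.4804
Δx_2 = L[2,4] · Δd_4 = 0.2114 · 4 = 0.8455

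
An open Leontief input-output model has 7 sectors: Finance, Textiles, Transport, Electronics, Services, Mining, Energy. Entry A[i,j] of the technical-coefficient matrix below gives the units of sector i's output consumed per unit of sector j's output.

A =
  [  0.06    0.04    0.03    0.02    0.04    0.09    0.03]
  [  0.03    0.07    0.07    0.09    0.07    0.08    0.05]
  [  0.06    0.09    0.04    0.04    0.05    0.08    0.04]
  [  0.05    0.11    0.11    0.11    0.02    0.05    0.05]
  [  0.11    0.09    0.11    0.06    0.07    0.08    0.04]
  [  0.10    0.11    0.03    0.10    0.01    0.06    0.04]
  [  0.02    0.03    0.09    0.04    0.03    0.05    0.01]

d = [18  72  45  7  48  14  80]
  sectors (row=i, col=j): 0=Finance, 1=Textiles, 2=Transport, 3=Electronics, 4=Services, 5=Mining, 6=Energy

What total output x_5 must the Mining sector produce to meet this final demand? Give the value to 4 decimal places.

Form M = I − A:
  [  0.94   -0.04   -0.03   -0.02   -0.04   -0.09   -0.03]
  [ -0.03    0.93   -0.07   -0.09   -0.07   -0.08   -0.05]
  [ -0.06   -0.09    0.96   -0.04   -0.05   -0.08   -0.04]
  [ -0.05   -0.11   -0.11    0.89   -0.02   -0.05   -0.05]
  [ -0.11   -0.09   -0.11   -0.06    0.93   -0.08   -0.04]
  [ -0.10   -0.11   -0.03   -0.10   -0.01    0.94   -0.04]
  [ -0.02   -0.03   -0.09   -0.04   -0.03   -0.05    0.99]
Leontief inverse L = M⁻¹:
  [  1.0953    0.0825    0.0624    0.0565    0.0609    0.1281    0.0504]
  [  0.0806    1.1373    0.1262    0.1484    0.1032    0.1363    0.0822]
  [  0.1031    0.1451    1.0850    0.0887    0.0792    0.1296    0.0672]
  [  0.0990    0.1804    0.1683    1.1717    0.0560    0.1108    0.0848]
  [  0.1705    0.1663    0.1709    0.1236    1.1111    0.1503    0.0777]
  [  0.1437    0.1704    0.0809    0.1553    0.0410    1.1145    0.0708]
  [  0.0504    0.0703    0.1198    0.0726    0.0496    0.0838    1.0291]
Total output x = L · d:
  x_0 = 1.0953·18 + 0.0825·72 + 0.0624·45 + 0.0565·7 + 0.0609·48 + 0.1281·14 + 0.0504·80 = 37.6047
  x_1 = 0.0806·18 + 1.1373·72 + 0.1262·45 + 0.1484·7 + 0.1032·48 + 0.1363·14 + 0.0822·80 = 103.4847
  x_2 = 0.1031·18 + 0.1451·72 + 1.0850·45 + 0.0887·7 + 0.0792·48 + 0.1296·14 + 0.0672·80 = 72.7395
  x_3 = 0.0990·18 + 0.1804·72 + 0.1683·45 + 1.1717·7 + 0.0560·48 + 0.1108·14 + 0.0848·80 = 41.5704
  x_4 = 0.1705·18 + 0.1663·72 + 0.1709·45 + 0.1236·7 + 1.1111·48 + 0.1503·14 + 0.0777·80 = 85.2478
  x_5 = 0.1437·18 + 0.1704·72 + 0.0809·45 + 0.1553·7 + 0.0410·48 + 1.1145·14 + 0.0708·80 = 42.8140
  x_6 = 0.0504·18 + 0.0703·72 + 0.1198·45 + 0.0726·7 + 0.0496·48 + 0.0838·14 + 1.0291·80 = 97.7416

42.8140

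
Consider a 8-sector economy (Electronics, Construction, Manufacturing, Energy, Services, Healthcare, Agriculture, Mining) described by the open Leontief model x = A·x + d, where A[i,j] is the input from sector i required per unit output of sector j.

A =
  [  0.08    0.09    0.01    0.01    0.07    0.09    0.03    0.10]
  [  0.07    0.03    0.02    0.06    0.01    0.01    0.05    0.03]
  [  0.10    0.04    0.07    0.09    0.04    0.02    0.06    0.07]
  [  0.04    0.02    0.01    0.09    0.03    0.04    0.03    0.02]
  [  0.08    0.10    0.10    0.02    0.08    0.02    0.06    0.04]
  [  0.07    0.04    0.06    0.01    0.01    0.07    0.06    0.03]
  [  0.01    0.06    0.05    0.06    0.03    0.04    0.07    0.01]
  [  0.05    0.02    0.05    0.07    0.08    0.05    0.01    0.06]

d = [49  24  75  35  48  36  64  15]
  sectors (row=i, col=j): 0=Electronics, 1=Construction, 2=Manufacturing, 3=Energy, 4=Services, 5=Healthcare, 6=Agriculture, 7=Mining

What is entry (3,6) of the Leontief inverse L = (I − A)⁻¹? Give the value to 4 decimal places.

L[3,6] = 0.0495

Form M = I − A:
  [  0.92   -0.09   -0.01   -0.01   -0.07   -0.09   -0.03   -0.10]
  [ -0.07    0.97   -0.02   -0.06   -0.01   -0.01   -0.05   -0.03]
  [ -0.10   -0.04    0.93   -0.09   -0.04   -0.02   -0.06   -0.07]
  [ -0.04   -0.02   -0.01    0.91   -0.03   -0.04   -0.03   -0.02]
  [ -0.08   -0.10   -0.10   -0.02    0.92   -0.02   -0.06   -0.04]
  [ -0.07   -0.04   -0.06   -0.01   -0.01    0.93   -0.06   -0.03]
  [ -0.01   -0.06   -0.05   -0.06   -0.03   -0.04    0.93   -0.01]
  [ -0.05   -0.02   -0.05   -0.07   -0.08   -0.05   -0.01    0.94]
Leontief inverse L = M⁻¹:
  [  1.1309    0.1307    0.0459    0.0442    0.1064    0.1262    0.0644    0.1381]
  [  0.0962    1.0528    0.0363    0.0836    0.0301    0.0314    0.0693    0.0513]
  [  0.1499    0.0806    1.1030    0.1330    0.0778    0.0564    0.0945    0.1096]
  [  0.0660    0.0416    0.0274    1.1130    0.0486    0.0605    0.0495    0.0386]
  [  0.1355    0.1448    0.1386    0.0627    1.1178    0.0530    0.0995    0.0810]
  [  0.1067    0.0695    0.0853    0.0372    0.0336    1.0974    0.0875    0.0581]
  [  0.0406    0.0846    0.0729    0.0896    0.0491    0.0601    1.0961    0.0300]
  [  0.0927    0.0537    0.0810    0.1024    0.1115    0.0784    0.0384    1.0913]
Total output x = L · d:
  x_0 = 1.1309·49 + 0.1307·24 + 0.0459·75 + 0.0442·35 + 0.1064·48 + 0.1262·36 + 0.0644·64 + 0.1381·15 = 79.3819
  x_1 = 0.0962·49 + 1.0528·24 + 0.0363·75 + 0.0836·35 + 0.0301·48 + 0.0314·36 + 0.0693·64 + 0.0513·15 = 43.4142
  x_2 = 0.1499·49 + 0.0806·24 + 1.1030·75 + 0.1330·35 + 0.0778·48 + 0.0564·36 + 0.0945·64 + 0.1096·15 = 110.1152
  x_3 = 0.0660·49 + 0.0416·24 + 0.0274·75 + 1.1130·35 + 0.0486·48 + 0.0605·36 + 0.0495·64 + 0.0386·15 = 53.5053
  x_4 = 0.1355·49 + 0.1448·24 + 0.1386·75 + 0.0627·35 + 1.1178·48 + 0.0530·36 + 0.0995·64 + 0.0810·15 = 85.8497
  x_5 = 0.1067·49 + 0.0695·24 + 0.0853·75 + 0.0372·35 + 0.0336·48 + 1.0974·36 + 0.0875·64 + 0.0581·15 = 62.1863
  x_6 = 0.0406·49 + 0.0846·24 + 0.0729·75 + 0.0896·35 + 0.0491·48 + 0.0601·36 + 1.0961·64 + 0.0300·15 = 87.7448
  x_7 = 0.0927·49 + 0.0537·24 + 0.0810·75 + 0.1024·35 + 0.1115·48 + 0.0784·36 + 0.0384·64 + 1.0913·15 = 42.4928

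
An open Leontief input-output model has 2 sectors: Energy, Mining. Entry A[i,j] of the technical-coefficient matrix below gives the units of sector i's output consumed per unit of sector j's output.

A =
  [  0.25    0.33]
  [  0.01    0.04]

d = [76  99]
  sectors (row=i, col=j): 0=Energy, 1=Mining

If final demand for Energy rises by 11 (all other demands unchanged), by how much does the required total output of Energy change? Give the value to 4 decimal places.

Form M = I − A:
  [  0.75   -0.33]
  [ -0.01    0.96]
Leontief inverse L = M⁻¹:
  [  1.3395    0.4604]
  [  0.0140    1.0465]
Total output x = L · d:
  x_0 = 1.3395·76 + 0.4604·99 = 147.3838
  x_1 = 0.0140·76 + 1.0465·99 = 104.6602
Δx_0 = L[0,0] · Δd_0 = 1.3395 · 11 = 14.7342

14.7342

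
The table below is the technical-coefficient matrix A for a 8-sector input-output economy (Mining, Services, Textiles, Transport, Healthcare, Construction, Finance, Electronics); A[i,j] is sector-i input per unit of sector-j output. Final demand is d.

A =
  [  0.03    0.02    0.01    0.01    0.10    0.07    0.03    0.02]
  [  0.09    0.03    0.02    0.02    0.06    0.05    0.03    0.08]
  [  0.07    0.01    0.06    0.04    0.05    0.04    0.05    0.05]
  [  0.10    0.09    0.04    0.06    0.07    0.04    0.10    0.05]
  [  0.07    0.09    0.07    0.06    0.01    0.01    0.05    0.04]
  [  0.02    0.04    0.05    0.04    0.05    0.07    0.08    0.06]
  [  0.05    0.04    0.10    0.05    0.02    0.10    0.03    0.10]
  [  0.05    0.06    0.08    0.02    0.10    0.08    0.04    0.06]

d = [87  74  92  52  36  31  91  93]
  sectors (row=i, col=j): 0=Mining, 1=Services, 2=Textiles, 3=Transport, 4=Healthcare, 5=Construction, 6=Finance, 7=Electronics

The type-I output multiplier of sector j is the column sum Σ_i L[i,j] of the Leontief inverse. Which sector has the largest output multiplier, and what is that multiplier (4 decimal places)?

Form M = I − A:
  [  0.97   -0.02   -0.01   -0.01   -0.10   -0.07   -0.03   -0.02]
  [ -0.09    0.97   -0.02   -0.02   -0.06   -0.05   -0.03   -0.08]
  [ -0.07   -0.01    0.94   -0.04   -0.05   -0.04   -0.05   -0.05]
  [ -0.10   -0.09   -0.04    0.94   -0.07   -0.04   -0.10   -0.05]
  [ -0.07   -0.09   -0.07   -0.06    0.99   -0.01   -0.05   -0.04]
  [ -0.02   -0.04   -0.05   -0.04   -0.05    0.93   -0.08   -0.06]
  [ -0.05   -0.04   -0.10   -0.05   -0.02   -0.10    0.97   -0.10]
  [ -0.05   -0.06   -0.08   -0.02   -0.10   -0.08   -0.04    0.94]
Leontief inverse L = M⁻¹:
  [  1.0572    0.0457    0.0378    0.0298    0.1243    0.0963    0.0554    0.0473]
  [  0.1247    1.0604    0.0540    0.0420    0.0998    0.0880    0.0609    0.1143]
  [  0.1056    0.0392    1.0949    0.0635    0.0869    0.0769    0.0818    0.0845]
  [  0.1554    0.1335    0.0897    1.0941    0.1240    0.0957    0.1449    0.1044]
  [  0.1125    0.1191    0.1038    0.0835    1.0520    0.0500    0.0827    0.0793]
  [  0.0612    0.0738    0.0921    0.0676    0.0891    1.1131    0.1165    0.1033]
  [  0.0972    0.0772    0.1463    0.0802    0.0718    0.1502    1.0743    0.1476]
  [  0.0978    0.0985    0.1257    0.0510    0.1456    0.1258    0.0813    1.1066]
Total output x = L · d:
  x_0 = 1.0572·87 + 0.0457·74 + 0.0378·92 + 0.0298·52 + 0.1243·36 + 0.0963·31 + 0.0554·91 + 0.0473·93 = 117.2922
  x_1 = 0.1247·87 + 1.0604·74 + 0.0540·92 + 0.0420·52 + 0.0998·36 + 0.0880·31 + 0.0609·91 + 0.1143·93 = 118.9585
  x_2 = 0.1056·87 + 0.0392·74 + 1.0949·92 + 0.0635·52 + 0.0869·36 + 0.0769·31 + 0.0818·91 + 0.0845·93 = 136.9402
  x_3 = 0.1554·87 + 0.1335·74 + 0.0897·92 + 1.0941·52 + 0.1240·36 + 0.0957·31 + 0.1449·91 + 0.1044·93 = 118.8771
  x_4 = 0.1125·87 + 0.1191·74 + 0.1038·92 + 0.0835·52 + 1.0520·36 + 0.0500·31 + 0.0827·91 + 0.0793·93 = 86.8153
  x_5 = 0.0612·87 + 0.0738·74 + 0.0921·92 + 0.0676·52 + 0.0891·36 + 1.1131·31 + 0.1165·91 + 0.1033·93 = 80.7066
  x_6 = 0.0972·87 + 0.0772·74 + 0.1463·92 + 0.0802·52 + 0.0718·36 + 0.1502·31 + 1.0743·91 + 0.1476·93 = 150.5299
  x_7 = 0.0978·87 + 0.0985·74 + 0.1257·92 + 0.0510·52 + 0.1456·36 + 0.1258·31 + 0.0813·91 + 1.1066·93 = 149.4618
Output multipliers (column sums of L):
  Mining: 1.8116
  Services: 1.6476
  Textiles: 1.7443
  Transport: 1.5116
  Healthcare: 1.7935
  Construction: 1.7959
  Finance: 1.6979
  Electronics: 1.7874

Mining (1.8116)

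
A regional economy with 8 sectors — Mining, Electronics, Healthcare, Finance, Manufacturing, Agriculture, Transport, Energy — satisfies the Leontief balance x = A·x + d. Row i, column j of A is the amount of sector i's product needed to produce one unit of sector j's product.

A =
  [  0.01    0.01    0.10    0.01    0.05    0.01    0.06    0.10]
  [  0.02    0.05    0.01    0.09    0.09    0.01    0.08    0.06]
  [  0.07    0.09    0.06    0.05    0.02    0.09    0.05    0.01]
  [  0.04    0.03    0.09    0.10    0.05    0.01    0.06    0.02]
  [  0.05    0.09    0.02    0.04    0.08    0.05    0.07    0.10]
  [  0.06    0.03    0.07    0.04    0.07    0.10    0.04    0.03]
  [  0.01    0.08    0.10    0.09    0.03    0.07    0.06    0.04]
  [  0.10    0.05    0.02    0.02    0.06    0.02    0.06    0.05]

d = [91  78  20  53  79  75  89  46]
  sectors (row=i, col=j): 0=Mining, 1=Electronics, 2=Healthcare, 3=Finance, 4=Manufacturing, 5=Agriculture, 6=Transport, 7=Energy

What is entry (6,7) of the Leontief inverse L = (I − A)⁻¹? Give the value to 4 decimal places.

Form M = I − A:
  [  0.99   -0.01   -0.10   -0.01   -0.05   -0.01   -0.06   -0.10]
  [ -0.02    0.95   -0.01   -0.09   -0.09   -0.01   -0.08   -0.06]
  [ -0.07   -0.09    0.94   -0.05   -0.02   -0.09   -0.05   -0.01]
  [ -0.04   -0.03   -0.09    0.90   -0.05   -0.01   -0.06   -0.02]
  [ -0.05   -0.09   -0.02   -0.04    0.92   -0.05   -0.07   -0.10]
  [ -0.06   -0.03   -0.07   -0.04   -0.07    0.90   -0.04   -0.03]
  [ -0.01   -0.08   -0.10   -0.09   -0.03   -0.07    0.94   -0.04]
  [ -0.10   -0.05   -0.02   -0.02   -0.06   -0.02   -0.06    0.95]
Leontief inverse L = M⁻¹:
  [  1.0428    0.0488    0.1332    0.0418    0.0813    0.0408    0.0965    0.1290]
  [  0.0512    1.0916    0.0510    0.1348    0.1314    0.0385    0.1252    0.0980]
  [  0.1013    0.1294    1.1069    0.0946    0.0632    0.1263    0.0955    0.0471]
  [  0.0703    0.0704    0.1346    1.1434    0.0856    0.0416    0.1021    0.0520]
  [  0.0896    0.1382    0.0663    0.0883    1.1318    0.0859    0.1240    0.1478]
  [  0.0956    0.0721    0.1164    0.0805    0.1132    1.1399    0.0849    0.0690]
  [  0.0483    0.1273    0.1497    0.1426    0.0757    0.1107    1.1100    0.0759]
  [  0.1268    0.0851    0.0589    0.0538    0.0972    0.0463    0.1006    1.0890]
Total output x = L · d:
  x_0 = 1.0428·91 + 0.0488·78 + 0.1332·20 + 0.0418·53 + 0.0813·79 + 0.0408·75 + 0.0965·89 + 0.1290·46 = 127.5893
  x_1 = 0.0512·91 + 1.0916·78 + 0.0510·20 + 0.1348·53 + 0.1314·79 + 0.0385·75 + 0.1252·89 + 0.0980·46 = 126.8983
  x_2 = 0.1013·91 + 0.1294·78 + 1.1069·20 + 0.0946·53 + 0.0632·79 + 0.1263·75 + 0.0955·89 + 0.0471·46 = 71.5899
  x_3 = 0.0703·91 + 0.0704·78 + 0.1346·20 + 1.1434·53 + 0.0856·79 + 0.0416·75 + 0.1021·89 + 0.0520·46 = 96.5341
  x_4 = 0.0896·91 + 0.1382·78 + 0.0663·20 + 0.0883·53 + 1.1318·79 + 0.0859·75 + 0.1240·89 + 0.1478·46 = 138.6299
  x_5 = 0.0956·91 + 0.0721·78 + 0.1164·20 + 0.0805·53 + 0.1132·79 + 1.1399·75 + 0.0849·89 + 0.0690·46 = 126.0768
  x_6 = 0.0483·91 + 0.1273·78 + 0.1497·20 + 0.1426·53 + 0.0757·79 + 0.1107·75 + 1.1100·89 + 0.0759·46 = 141.4421
  x_7 = 0.1268·91 + 0.0851·78 + 0.0589·20 + 0.0538·53 + 0.0972·79 + 0.0463·75 + 0.1006·89 + 1.0890·46 = 92.4128

L[6,7] = 0.0759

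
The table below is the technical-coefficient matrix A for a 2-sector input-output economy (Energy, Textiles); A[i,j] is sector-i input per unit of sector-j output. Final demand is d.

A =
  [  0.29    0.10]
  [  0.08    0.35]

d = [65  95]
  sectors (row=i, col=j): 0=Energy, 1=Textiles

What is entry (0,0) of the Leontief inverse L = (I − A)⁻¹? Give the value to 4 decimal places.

L[0,0] = 1.4333

Form M = I − A:
  [  0.71   -0.10]
  [ -0.08    0.65]
Leontief inverse L = M⁻¹:
  [  1.4333    0.2205]
  [  0.1764    1.5656]
Total output x = L · d:
  x_0 = 1.4333·65 + 0.2205·95 = 114.1125
  x_1 = 0.1764·65 + 1.5656·95 = 160.1985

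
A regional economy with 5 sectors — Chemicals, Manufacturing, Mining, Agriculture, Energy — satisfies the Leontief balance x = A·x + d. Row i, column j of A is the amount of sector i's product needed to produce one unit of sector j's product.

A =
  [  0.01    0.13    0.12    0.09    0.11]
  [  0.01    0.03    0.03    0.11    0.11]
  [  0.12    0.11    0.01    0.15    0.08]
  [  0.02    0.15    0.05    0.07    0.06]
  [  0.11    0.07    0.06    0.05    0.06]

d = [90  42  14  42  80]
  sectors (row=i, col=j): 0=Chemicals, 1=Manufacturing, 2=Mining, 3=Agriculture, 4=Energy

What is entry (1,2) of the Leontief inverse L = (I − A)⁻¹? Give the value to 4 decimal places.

Form M = I − A:
  [  0.99   -0.13   -0.12   -0.09   -0.11]
  [ -0.01    0.97   -0.03   -0.11   -0.11]
  [ -0.12   -0.11    0.99   -0.15   -0.08]
  [ -0.02   -0.15   -0.05    0.93   -0.06]
  [ -0.11   -0.07   -0.06   -0.05    0.94]
Leontief inverse L = M⁻¹:
  [  1.0524    0.1950    0.1517    0.1585    0.1690]
  [  0.0363    1.0749    0.0531    0.1470    0.1439]
  [  0.1496    0.1828    1.0532    0.2136    0.1422]
  [  0.0454    0.1955    0.0744    1.1205    0.1060]
  [  0.1378    0.1249    0.0929    0.1027    1.1090]
Total output x = L · d:
  x_0 = 1.0524·90 + 0.1950·42 + 0.1517·14 + 0.1585·42 + 0.1690·80 = 125.2073
  x_1 = 0.0363·90 + 1.0749·42 + 0.0531·14 + 0.1470·42 + 0.1439·80 = 66.8401
  x_2 = 0.1496·90 + 0.1828·42 + 1.0532·14 + 0.2136·42 + 0.1422·80 = 56.2311
  x_3 = 0.0454·90 + 0.1955·42 + 0.0744·14 + 1.1205·42 + 0.1060·80 = 68.8829
  x_4 = 0.1378·90 + 0.1249·42 + 0.0929·14 + 0.1027·42 + 1.1090·80 = 111.9890

L[1,2] = 0.0531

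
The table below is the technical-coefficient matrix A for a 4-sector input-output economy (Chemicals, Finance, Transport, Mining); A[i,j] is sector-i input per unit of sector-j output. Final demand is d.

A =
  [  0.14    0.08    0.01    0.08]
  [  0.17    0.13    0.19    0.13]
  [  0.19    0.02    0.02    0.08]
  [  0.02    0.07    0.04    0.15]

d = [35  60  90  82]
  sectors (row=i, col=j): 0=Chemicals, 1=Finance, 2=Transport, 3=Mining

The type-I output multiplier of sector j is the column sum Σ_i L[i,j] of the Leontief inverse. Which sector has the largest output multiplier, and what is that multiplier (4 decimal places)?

Form M = I − A:
  [  0.86   -0.08   -0.01   -0.08]
  [ -0.17    0.87   -0.19   -0.13]
  [ -0.19   -0.02    0.98   -0.08]
  [ -0.02   -0.07   -0.04    0.85]
Leontief inverse L = M⁻¹:
  [  1.1992    0.1221    0.0414    0.1354]
  [  0.2972    1.2013    0.2455    0.2348]
  [  0.2438    0.0567    1.0392    0.1294]
  [  0.0642    0.1045    0.0701    1.2051]
Total output x = L · d:
  x_0 = 1.1992·35 + 0.1221·60 + 0.0414·90 + 0.1354·82 = 64.1375
  x_1 = 0.2972·35 + 1.2013·60 + 0.2455·90 + 0.2348·82 = 123.8286
  x_2 = 0.2438·35 + 0.0567·60 + 1.0392·90 + 0.1294·82 = 116.0754
  x_3 = 0.0642·35 + 0.1045·60 + 0.0701·90 + 1.2051·82 = 113.6397
Output multipliers (column sums of L):
  Chemicals: 1.8044
  Finance: 1.4846
  Transport: 1.3962
  Mining: 1.7048

Chemicals (1.8044)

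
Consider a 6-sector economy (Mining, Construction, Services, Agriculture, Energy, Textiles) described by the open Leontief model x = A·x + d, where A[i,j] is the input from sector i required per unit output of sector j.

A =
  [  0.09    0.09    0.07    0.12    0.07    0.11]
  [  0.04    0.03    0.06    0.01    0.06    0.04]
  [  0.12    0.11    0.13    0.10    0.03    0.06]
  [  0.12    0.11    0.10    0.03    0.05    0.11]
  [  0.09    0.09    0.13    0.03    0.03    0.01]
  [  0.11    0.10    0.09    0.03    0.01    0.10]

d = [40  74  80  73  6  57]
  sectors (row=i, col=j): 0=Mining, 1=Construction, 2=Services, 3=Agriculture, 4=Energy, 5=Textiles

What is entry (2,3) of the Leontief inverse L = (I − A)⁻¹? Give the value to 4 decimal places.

Form M = I − A:
  [  0.91   -0.09   -0.07   -0.12   -0.07   -0.11]
  [ -0.04    0.97   -0.06   -0.01   -0.06   -0.04]
  [ -0.12   -0.11    0.87   -0.10   -0.03   -0.06]
  [ -0.12   -0.11   -0.10    0.97   -0.05   -0.11]
  [ -0.09   -0.09   -0.13   -0.03    0.97   -0.01]
  [ -0.11   -0.10   -0.09   -0.03   -0.01    0.90]
Leontief inverse L = M⁻¹:
  [  1.1850    0.1779    0.1638    0.1746    0.1125    0.1862]
  [  0.0815    1.0687    0.1033    0.0363    0.0778    0.0696]
  [  0.2156    0.1983    1.2245    0.1615    0.0754    0.1374]
  [  0.2069    0.1905    0.1867    1.0861    0.0903    0.1800]
  [  0.1547    0.1499    0.1963    0.0756    1.0619    0.0597]
  [  0.1841    0.1683    0.1623    0.0786    0.0447    1.1620]
Total output x = L · d:
  x_0 = 1.1850·40 + 0.1779·74 + 0.1638·80 + 0.1746·73 + 0.1125·6 + 0.1862·57 = 97.7005
  x_1 = 0.0815·40 + 1.0687·74 + 0.1033·80 + 0.0363·73 + 0.0778·6 + 0.0696·57 = 97.6913
  x_2 = 0.2156·40 + 0.1983·74 + 1.2245·80 + 0.1615·73 + 0.0754·6 + 0.1374·57 = 141.3341
  x_3 = 0.2069·40 + 0.1905·74 + 0.1867·80 + 1.0861·73 + 0.0903·6 + 0.1800·57 = 127.3943
  x_4 = 0.1547·40 + 0.1499·74 + 0.1963·80 + 0.0756·73 + 1.0619·6 + 0.0597·57 = 48.2794
  x_5 = 0.1841·40 + 0.1683·74 + 0.1623·80 + 0.0786·73 + 0.0447·6 + 1.1620·57 = 105.0454

L[2,3] = 0.1615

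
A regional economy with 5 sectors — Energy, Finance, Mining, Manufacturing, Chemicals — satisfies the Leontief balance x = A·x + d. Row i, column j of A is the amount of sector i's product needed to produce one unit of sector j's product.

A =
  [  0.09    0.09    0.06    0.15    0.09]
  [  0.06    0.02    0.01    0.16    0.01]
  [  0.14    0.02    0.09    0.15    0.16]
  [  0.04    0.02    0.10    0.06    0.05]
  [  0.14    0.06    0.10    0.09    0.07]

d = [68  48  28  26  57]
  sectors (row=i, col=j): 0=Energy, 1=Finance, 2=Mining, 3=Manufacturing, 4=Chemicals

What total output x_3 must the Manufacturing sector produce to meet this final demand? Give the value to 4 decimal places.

46.0011

Form M = I − A:
  [  0.91   -0.09   -0.06   -0.15   -0.09]
  [ -0.06    0.98   -0.01   -0.16   -0.01]
  [ -0.14   -0.02    0.91   -0.15   -0.16]
  [ -0.04   -0.02   -0.10    0.94   -0.05]
  [ -0.14   -0.06   -0.10   -0.09    0.93]
Leontief inverse L = M⁻¹:
  [  1.1586    0.1227    0.1202    0.2390    0.1470]
  [  0.0897    1.0360    0.0436    0.2013    0.0381]
  [  0.2322    0.0650    1.1694    0.2575    0.2382]
  [  0.0873    0.0393    0.1390    1.1155    0.0927]
  [  0.2136    0.0961    0.1601    0.1846    1.1344]
Total output x = L · d:
  x_0 = 1.1586·68 + 0.1227·48 + 0.1202·28 + 0.2390·26 + 0.1470·57 = 102.6312
  x_1 = 0.0897·68 + 1.0360·48 + 0.0436·28 + 0.2013·26 + 0.0381·57 = 64.4573
  x_2 = 0.2322·68 + 0.0650·48 + 1.1694·28 + 0.2575·26 + 0.2382·57 = 71.9243
  x_3 = 0.0873·68 + 0.0393·48 + 0.1390·28 + 1.1155·26 + 0.0927·57 = 46.0011
  x_4 = 0.2136·68 + 0.0961·48 + 0.1601·28 + 0.1846·26 + 1.1344·57 = 93.0842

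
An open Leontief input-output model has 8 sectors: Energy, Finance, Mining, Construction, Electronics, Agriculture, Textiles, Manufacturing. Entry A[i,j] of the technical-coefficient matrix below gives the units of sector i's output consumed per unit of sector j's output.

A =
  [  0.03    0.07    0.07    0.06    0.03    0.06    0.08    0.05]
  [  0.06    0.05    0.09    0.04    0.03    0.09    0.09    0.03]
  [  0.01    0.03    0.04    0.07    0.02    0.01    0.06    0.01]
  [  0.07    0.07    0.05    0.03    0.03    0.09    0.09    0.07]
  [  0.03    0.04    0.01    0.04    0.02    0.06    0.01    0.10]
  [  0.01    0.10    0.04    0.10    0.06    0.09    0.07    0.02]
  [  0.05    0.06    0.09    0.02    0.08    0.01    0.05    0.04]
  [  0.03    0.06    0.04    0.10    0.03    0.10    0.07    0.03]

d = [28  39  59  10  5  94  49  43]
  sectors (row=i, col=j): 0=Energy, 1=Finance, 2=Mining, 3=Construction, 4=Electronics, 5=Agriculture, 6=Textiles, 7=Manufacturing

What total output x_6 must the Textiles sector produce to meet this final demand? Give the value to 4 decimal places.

75.1761

Form M = I − A:
  [  0.97   -0.07   -0.07   -0.06   -0.03   -0.06   -0.08   -0.05]
  [ -0.06    0.95   -0.09   -0.04   -0.03   -0.09   -0.09   -0.03]
  [ -0.01   -0.03    0.96   -0.07   -0.02   -0.01   -0.06   -0.01]
  [ -0.07   -0.07   -0.05    0.97   -0.03   -0.09   -0.09   -0.07]
  [ -0.03   -0.04   -0.01   -0.04    0.98   -0.06   -0.01   -0.10]
  [ -0.01   -0.10   -0.04   -0.10   -0.06    0.91   -0.07   -0.02]
  [ -0.05   -0.06   -0.09   -0.02   -0.08   -0.01    0.95   -0.04]
  [ -0.03   -0.06   -0.04   -0.10   -0.03   -0.10   -0.07    0.97]
Leontief inverse L = M⁻¹:
  [  1.0590    0.1165    0.1143    0.1032    0.0613    0.1072    0.1317    0.0808]
  [  0.0884    1.1000    0.1365    0.0868    0.0639    0.1373    0.1438    0.0616]
  [  0.0279    0.0550    1.0649    0.0907    0.0373    0.0346    0.0885    0.0289]
  [  0.1011    0.1242    0.1002    1.0809    0.0661    0.1444    0.1480    0.1040]
  [  0.0501    0.0759    0.0394    0.0761    1.0413    0.1014    0.0485    0.1223]
  [  0.0440    0.1531    0.0882    0.1460    0.0946    1.1463    0.1273    0.0571]
  [  0.0734    0.0961    0.1255    0.0563    0.1035    0.0477    1.0908    0.0688]
  [  0.0612    0.1118    0.0856    0.1452    0.0636    0.1529    0.1252    1.0638]
Total output x = L · d:
  x_0 = 1.0590·28 + 0.1165·39 + 0.1143·59 + 0.1032·10 + 0.0613·5 + 0.1072·94 + 0.1317·49 + 0.0808·43 = 62.2842
  x_1 = 0.0884·28 + 1.1000·39 + 0.1365·59 + 0.0868·10 + 0.0639·5 + 0.1373·94 + 0.1438·49 + 0.0616·43 = 77.2139
  x_2 = 0.0279·28 + 0.0550·39 + 1.0649·59 + 0.0907·10 + 0.0373·5 + 0.0346·94 + 0.0885·49 + 0.0289·43 = 75.6738
  x_3 = 0.1011·28 + 0.1242·39 + 0.1002·59 + 1.0809·10 + 0.0661·5 + 0.1444·94 + 0.1480·49 + 0.1040·43 = 50.0194
  x_4 = 0.0501·28 + 0.0759·39 + 0.0394·59 + 0.0761·10 + 1.0413·5 + 0.1014·94 + 0.0485·49 + 0.1223·43 = 29.8234
  x_5 = 0.0440·28 + 0.1531·39 + 0.0882·59 + 0.1460·10 + 0.0946·5 + 1.1463·94 + 0.1273·49 + 0.0571·43 = 130.7776
  x_6 = 0.0734·28 + 0.0961·39 + 0.1255·59 + 0.0563·10 + 0.1035·5 + 0.0477·94 + 1.0908·49 + 0.0688·43 = 75.1761
  x_7 = 0.0612·28 + 0.1118·39 + 0.0856·59 + 0.1452·10 + 0.0636·5 + 0.1529·94 + 0.1252·49 + 1.0638·43 = 79.1392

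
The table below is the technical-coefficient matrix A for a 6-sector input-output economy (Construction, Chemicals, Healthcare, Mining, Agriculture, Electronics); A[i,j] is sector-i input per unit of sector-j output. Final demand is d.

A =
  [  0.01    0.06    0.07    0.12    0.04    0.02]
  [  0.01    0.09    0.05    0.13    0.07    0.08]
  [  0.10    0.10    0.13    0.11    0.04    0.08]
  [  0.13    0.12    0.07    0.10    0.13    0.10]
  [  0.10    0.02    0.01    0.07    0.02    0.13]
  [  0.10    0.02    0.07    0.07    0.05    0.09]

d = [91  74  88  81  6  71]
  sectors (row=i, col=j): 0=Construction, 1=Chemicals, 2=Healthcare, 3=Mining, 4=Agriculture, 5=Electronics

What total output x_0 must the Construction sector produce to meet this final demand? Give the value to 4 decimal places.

135.6521

Form M = I − A:
  [  0.99   -0.06   -0.07   -0.12   -0.04   -0.02]
  [ -0.01    0.91   -0.05   -0.13   -0.07   -0.08]
  [ -0.10   -0.10    0.87   -0.11   -0.04   -0.08]
  [ -0.13   -0.12   -0.07    0.90   -0.13   -0.10]
  [ -0.10   -0.02   -0.01   -0.07    0.98   -0.13]
  [ -0.10   -0.02   -0.07   -0.07   -0.05    0.91]
Leontief inverse L = M⁻¹:
  [  1.0630    0.1103    0.1137    0.1840    0.0842    0.0753]
  [  0.0777    1.1492    0.1030    0.2106    0.1252    0.1528]
  [  0.1798    0.1792    1.2063    0.2184    0.1068    0.1650]
  [  0.2168    0.1995    0.1451    1.2175    0.2006    0.1975]
  [  0.1482    0.0601    0.0525    0.1312    1.0594    0.1789]
  [  0.1572    0.0698    0.1216    0.1425    0.0939    1.1483]
Total output x = L · d:
  x_0 = 1.0630·91 + 0.1103·74 + 0.1137·88 + 0.1840·81 + 0.0842·6 + 0.0753·71 = 135.6521
  x_1 = 0.0777·91 + 1.1492·74 + 0.1030·88 + 0.2106·81 + 0.1252·6 + 0.1528·71 = 129.8369
  x_2 = 0.1798·91 + 0.1792·74 + 1.2063·88 + 0.2184·81 + 0.1068·6 + 0.1650·71 = 165.8205
  x_3 = 0.2168·91 + 0.1995·74 + 0.1451·88 + 1.2175·81 + 0.2006·6 + 0.1975·71 = 161.1038
  x_4 = 0.1482·91 + 0.0601·74 + 0.0525·88 + 0.1312·81 + 1.0594·6 + 0.1789·71 = 52.2362
  x_5 = 0.1572·91 + 0.0698·74 + 0.1216·88 + 0.1425·81 + 0.0939·6 + 1.1483·71 = 123.8005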